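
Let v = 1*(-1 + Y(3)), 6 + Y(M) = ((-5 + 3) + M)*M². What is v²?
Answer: 4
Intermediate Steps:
Y(M) = -6 + M²*(-2 + M) (Y(M) = -6 + ((-5 + 3) + M)*M² = -6 + (-2 + M)*M² = -6 + M²*(-2 + M))
v = 2 (v = 1*(-1 + (-6 + 3³ - 2*3²)) = 1*(-1 + (-6 + 27 - 2*9)) = 1*(-1 + (-6 + 27 - 18)) = 1*(-1 + 3) = 1*2 = 2)
v² = 2² = 4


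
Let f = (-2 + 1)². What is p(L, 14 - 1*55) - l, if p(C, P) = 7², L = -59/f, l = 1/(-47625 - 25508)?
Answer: 3583518/73133 ≈ 49.000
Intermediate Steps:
f = 1 (f = (-1)² = 1)
l = -1/73133 (l = 1/(-73133) = -1/73133 ≈ -1.3674e-5)
L = -59 (L = -59/1 = -59*1 = -59)
p(C, P) = 49
p(L, 14 - 1*55) - l = 49 - 1*(-1/73133) = 49 + 1/73133 = 3583518/73133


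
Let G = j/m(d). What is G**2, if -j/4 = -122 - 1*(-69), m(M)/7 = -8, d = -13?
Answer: 2809/196 ≈ 14.332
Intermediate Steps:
m(M) = -56 (m(M) = 7*(-8) = -56)
j = 212 (j = -4*(-122 - 1*(-69)) = -4*(-122 + 69) = -4*(-53) = 212)
G = -53/14 (G = 212/(-56) = 212*(-1/56) = -53/14 ≈ -3.7857)
G**2 = (-53/14)**2 = 2809/196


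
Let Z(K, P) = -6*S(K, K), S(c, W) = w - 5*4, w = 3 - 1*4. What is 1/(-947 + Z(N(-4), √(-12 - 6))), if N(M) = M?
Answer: -1/821 ≈ -0.0012180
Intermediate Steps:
w = -1 (w = 3 - 4 = -1)
S(c, W) = -21 (S(c, W) = -1 - 5*4 = -1 - 20 = -21)
Z(K, P) = 126 (Z(K, P) = -6*(-21) = 126)
1/(-947 + Z(N(-4), √(-12 - 6))) = 1/(-947 + 126) = 1/(-821) = -1/821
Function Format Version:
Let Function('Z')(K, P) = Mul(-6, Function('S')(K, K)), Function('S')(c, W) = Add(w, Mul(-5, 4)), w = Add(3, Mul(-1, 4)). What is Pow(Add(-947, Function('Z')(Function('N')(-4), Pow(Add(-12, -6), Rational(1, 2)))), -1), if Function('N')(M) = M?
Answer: Rational(-1, 821) ≈ -0.0012180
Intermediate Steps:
w = -1 (w = Add(3, -4) = -1)
Function('S')(c, W) = -21 (Function('S')(c, W) = Add(-1, Mul(-5, 4)) = Add(-1, -20) = -21)
Function('Z')(K, P) = 126 (Function('Z')(K, P) = Mul(-6, -21) = 126)
Pow(Add(-947, Function('Z')(Function('N')(-4), Pow(Add(-12, -6), Rational(1, 2)))), -1) = Pow(Add(-947, 126), -1) = Pow(-821, -1) = Rational(-1, 821)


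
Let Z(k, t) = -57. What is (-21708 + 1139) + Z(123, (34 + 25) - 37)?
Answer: -20626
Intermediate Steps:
(-21708 + 1139) + Z(123, (34 + 25) - 37) = (-21708 + 1139) - 57 = -20569 - 57 = -20626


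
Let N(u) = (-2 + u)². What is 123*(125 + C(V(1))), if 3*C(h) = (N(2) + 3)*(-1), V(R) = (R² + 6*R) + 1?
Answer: 15252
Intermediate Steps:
V(R) = 1 + R² + 6*R
C(h) = -1 (C(h) = (((-2 + 2)² + 3)*(-1))/3 = ((0² + 3)*(-1))/3 = ((0 + 3)*(-1))/3 = (3*(-1))/3 = (⅓)*(-3) = -1)
123*(125 + C(V(1))) = 123*(125 - 1) = 123*124 = 15252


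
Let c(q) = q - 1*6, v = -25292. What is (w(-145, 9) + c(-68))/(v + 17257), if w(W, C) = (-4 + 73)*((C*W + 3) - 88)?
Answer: 95984/8035 ≈ 11.946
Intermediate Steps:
c(q) = -6 + q (c(q) = q - 6 = -6 + q)
w(W, C) = -5865 + 69*C*W (w(W, C) = 69*((3 + C*W) - 88) = 69*(-85 + C*W) = -5865 + 69*C*W)
(w(-145, 9) + c(-68))/(v + 17257) = ((-5865 + 69*9*(-145)) + (-6 - 68))/(-25292 + 17257) = ((-5865 - 90045) - 74)/(-8035) = (-95910 - 74)*(-1/8035) = -95984*(-1/8035) = 95984/8035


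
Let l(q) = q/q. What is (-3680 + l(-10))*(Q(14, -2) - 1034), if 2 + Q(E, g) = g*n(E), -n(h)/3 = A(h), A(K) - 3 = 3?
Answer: 3679000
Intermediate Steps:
A(K) = 6 (A(K) = 3 + 3 = 6)
n(h) = -18 (n(h) = -3*6 = -18)
l(q) = 1
Q(E, g) = -2 - 18*g (Q(E, g) = -2 + g*(-18) = -2 - 18*g)
(-3680 + l(-10))*(Q(14, -2) - 1034) = (-3680 + 1)*((-2 - 18*(-2)) - 1034) = -3679*((-2 + 36) - 1034) = -3679*(34 - 1034) = -3679*(-1000) = 3679000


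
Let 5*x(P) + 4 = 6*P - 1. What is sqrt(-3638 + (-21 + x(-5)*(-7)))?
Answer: 19*I*sqrt(10) ≈ 60.083*I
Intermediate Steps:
x(P) = -1 + 6*P/5 (x(P) = -4/5 + (6*P - 1)/5 = -4/5 + (-1 + 6*P)/5 = -4/5 + (-1/5 + 6*P/5) = -1 + 6*P/5)
sqrt(-3638 + (-21 + x(-5)*(-7))) = sqrt(-3638 + (-21 + (-1 + (6/5)*(-5))*(-7))) = sqrt(-3638 + (-21 + (-1 - 6)*(-7))) = sqrt(-3638 + (-21 - 7*(-7))) = sqrt(-3638 + (-21 + 49)) = sqrt(-3638 + 28) = sqrt(-3610) = 19*I*sqrt(10)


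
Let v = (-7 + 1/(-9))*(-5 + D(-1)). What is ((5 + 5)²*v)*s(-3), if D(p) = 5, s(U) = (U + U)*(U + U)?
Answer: 0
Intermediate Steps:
s(U) = 4*U² (s(U) = (2*U)*(2*U) = 4*U²)
v = 0 (v = (-7 + 1/(-9))*(-5 + 5) = (-7 - ⅑)*0 = -64/9*0 = 0)
((5 + 5)²*v)*s(-3) = ((5 + 5)²*0)*(4*(-3)²) = (10²*0)*(4*9) = (100*0)*36 = 0*36 = 0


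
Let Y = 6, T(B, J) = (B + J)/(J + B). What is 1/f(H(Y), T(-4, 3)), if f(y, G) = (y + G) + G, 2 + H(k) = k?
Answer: 1/6 ≈ 0.16667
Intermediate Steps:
T(B, J) = 1 (T(B, J) = (B + J)/(B + J) = 1)
H(k) = -2 + k
f(y, G) = y + 2*G (f(y, G) = (G + y) + G = y + 2*G)
1/f(H(Y), T(-4, 3)) = 1/((-2 + 6) + 2*1) = 1/(4 + 2) = 1/6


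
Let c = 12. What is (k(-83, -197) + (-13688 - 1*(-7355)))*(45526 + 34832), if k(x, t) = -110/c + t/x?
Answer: -42284607281/83 ≈ -5.0945e+8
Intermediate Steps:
k(x, t) = -55/6 + t/x (k(x, t) = -110/12 + t/x = -110*1/12 + t/x = -55/6 + t/x)
(k(-83, -197) + (-13688 - 1*(-7355)))*(45526 + 34832) = ((-55/6 - 197/(-83)) + (-13688 - 1*(-7355)))*(45526 + 34832) = ((-55/6 - 197*(-1/83)) + (-13688 + 7355))*80358 = ((-55/6 + 197/83) - 6333)*80358 = (-3383/498 - 6333)*80358 = -3157217/498*80358 = -42284607281/83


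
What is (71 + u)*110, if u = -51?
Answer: 2200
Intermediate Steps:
(71 + u)*110 = (71 - 51)*110 = 20*110 = 2200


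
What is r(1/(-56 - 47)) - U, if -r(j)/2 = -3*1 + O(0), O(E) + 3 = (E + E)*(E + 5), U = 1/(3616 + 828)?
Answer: 53327/4444 ≈ 12.000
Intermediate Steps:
U = 1/4444 ≈ 0.00022502
O(E) = -3 + 2*E*(5 + E) (O(E) = -3 + (E + E)*(E + 5) = -3 + (2*E)*(5 + E) = -3 + 2*E*(5 + E))
r(j) = 12 (r(j) = -2*(-3*1 + (-3 + 2*0² + 10*0)) = -2*(-3 + (-3 + 2*0 + 0)) = -2*(-3 + (-3 + 0 + 0)) = -2*(-3 - 3) = -2*(-6) = 12)
r(1/(-56 - 47)) - U = 12 - 1*1/4444 = 12 - 1/4444 = 53327/4444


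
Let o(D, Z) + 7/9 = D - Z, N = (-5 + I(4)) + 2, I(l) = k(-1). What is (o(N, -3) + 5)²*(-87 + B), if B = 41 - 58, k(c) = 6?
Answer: -880256/81 ≈ -10867.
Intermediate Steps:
I(l) = 6
B = -17
N = 3 (N = (-5 + 6) + 2 = 1 + 2 = 3)
o(D, Z) = -7/9 + D - Z (o(D, Z) = -7/9 + (D - Z) = -7/9 + D - Z)
(o(N, -3) + 5)²*(-87 + B) = ((-7/9 + 3 - 1*(-3)) + 5)²*(-87 - 17) = ((-7/9 + 3 + 3) + 5)²*(-104) = (47/9 + 5)²*(-104) = (92/9)²*(-104) = (8464/81)*(-104) = -880256/81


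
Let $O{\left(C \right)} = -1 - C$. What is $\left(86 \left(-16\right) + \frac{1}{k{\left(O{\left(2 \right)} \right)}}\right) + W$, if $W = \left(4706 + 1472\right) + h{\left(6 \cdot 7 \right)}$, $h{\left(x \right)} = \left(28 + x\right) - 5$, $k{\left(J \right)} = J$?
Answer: $\frac{14600}{3} \approx 4866.7$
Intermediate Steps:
$h{\left(x \right)} = 23 + x$
$W = 6243$ ($W = \left(4706 + 1472\right) + \left(23 + 6 \cdot 7\right) = 6178 + \left(23 + 42\right) = 6178 + 65 = 6243$)
$\left(86 \left(-16\right) + \frac{1}{k{\left(O{\left(2 \right)} \right)}}\right) + W = \left(86 \left(-16\right) + \frac{1}{-1 - 2}\right) + 6243 = \left(-1376 + \frac{1}{-1 - 2}\right) + 6243 = \left(-1376 + \frac{1}{-3}\right) + 6243 = \left(-1376 - \frac{1}{3}\right) + 6243 = - \frac{4129}{3} + 6243 = \frac{14600}{3}$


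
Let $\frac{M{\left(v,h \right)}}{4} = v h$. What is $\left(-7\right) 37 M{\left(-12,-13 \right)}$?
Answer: $-161616$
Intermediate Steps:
$M{\left(v,h \right)} = 4 h v$ ($M{\left(v,h \right)} = 4 v h = 4 h v$)
$\left(-7\right) 37 M{\left(-12,-13 \right)} = \left(-7\right) 37 \cdot 4 \left(-13\right) \left(-12\right) = \left(-259\right) 624 = -161616$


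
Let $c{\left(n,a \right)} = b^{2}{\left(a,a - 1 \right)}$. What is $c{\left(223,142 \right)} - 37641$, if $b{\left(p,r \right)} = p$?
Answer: $-17477$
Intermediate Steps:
$c{\left(n,a \right)} = a^{2}$
$c{\left(223,142 \right)} - 37641 = 142^{2} - 37641 = 20164 - 37641 = -17477$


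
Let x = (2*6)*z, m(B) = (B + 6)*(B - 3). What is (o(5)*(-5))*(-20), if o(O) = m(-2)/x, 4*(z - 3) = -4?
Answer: -250/3 ≈ -83.333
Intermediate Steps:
z = 2 (z = 3 + (1/4)*(-4) = 3 - 1 = 2)
m(B) = (-3 + B)*(6 + B) (m(B) = (6 + B)*(-3 + B) = (-3 + B)*(6 + B))
x = 24 (x = (2*6)*2 = 12*2 = 24)
o(O) = -5/6 (o(O) = (-18 + (-2)**2 + 3*(-2))/24 = (-18 + 4 - 6)*(1/24) = -20*1/24 = -5/6)
(o(5)*(-5))*(-20) = -5/6*(-5)*(-20) = (25/6)*(-20) = -250/3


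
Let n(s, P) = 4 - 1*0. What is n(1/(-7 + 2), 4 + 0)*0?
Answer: 0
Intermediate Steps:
n(s, P) = 4 (n(s, P) = 4 + 0 = 4)
n(1/(-7 + 2), 4 + 0)*0 = 4*0 = 0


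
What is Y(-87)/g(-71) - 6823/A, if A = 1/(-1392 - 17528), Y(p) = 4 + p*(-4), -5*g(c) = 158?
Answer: 10198200760/79 ≈ 1.2909e+8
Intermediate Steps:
g(c) = -158/5 (g(c) = -⅕*158 = -158/5)
Y(p) = 4 - 4*p
A = -1/18920 (A = 1/(-18920) = -1/18920 ≈ -5.2854e-5)
Y(-87)/g(-71) - 6823/A = (4 - 4*(-87))/(-158/5) - 6823/(-1/18920) = (4 + 348)*(-5/158) - 6823*(-18920) = 352*(-5/158) + 129091160 = -880/79 + 129091160 = 10198200760/79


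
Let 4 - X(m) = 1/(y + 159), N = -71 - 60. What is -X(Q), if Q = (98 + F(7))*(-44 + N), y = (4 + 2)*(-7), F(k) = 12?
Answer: -467/117 ≈ -3.9915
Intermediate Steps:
N = -131
y = -42 (y = 6*(-7) = -42)
Q = -19250 (Q = (98 + 12)*(-44 - 131) = 110*(-175) = -19250)
X(m) = 467/117 (X(m) = 4 - 1/(-42 + 159) = 4 - 1/117 = 467/117)
-X(Q) = -1*467/117 = -467/117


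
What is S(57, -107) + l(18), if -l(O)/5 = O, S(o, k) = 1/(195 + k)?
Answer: -7919/88 ≈ -89.989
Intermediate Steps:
l(O) = -5*O
S(57, -107) + l(18) = 1/(195 - 107) - 5*18 = 1/88 - 90 = -7919/88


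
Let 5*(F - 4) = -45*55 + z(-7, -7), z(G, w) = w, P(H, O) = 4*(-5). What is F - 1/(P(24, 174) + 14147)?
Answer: -34780679/70635 ≈ -492.40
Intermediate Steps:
P(H, O) = -20
F = -2462/5 (F = 4 + (-45*55 - 7)/5 = 4 + (-2475 - 7)/5 = 4 + (⅕)*(-2482) = 4 - 2482/5 = -2462/5 ≈ -492.40)
F - 1/(P(24, 174) + 14147) = -2462/5 - 1/(-20 + 14147) = -2462/5 - 1/14127 = -34780679/70635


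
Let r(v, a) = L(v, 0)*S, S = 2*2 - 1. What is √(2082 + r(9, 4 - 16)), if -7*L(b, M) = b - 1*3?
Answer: 2*√25473/7 ≈ 45.601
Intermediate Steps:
L(b, M) = 3/7 - b/7 (L(b, M) = -(b - 1*3)/7 = -(b - 3)/7 = -(-3 + b)/7 = 3/7 - b/7)
S = 3 (S = 4 - 1 = 3)
r(v, a) = 9/7 - 3*v/7 (r(v, a) = (3/7 - v/7)*3 = 9/7 - 3*v/7)
√(2082 + r(9, 4 - 16)) = √(2082 + (9/7 - 3/7*9)) = √(2082 + (9/7 - 27/7)) = √(2082 - 18/7) = √(14556/7) = 2*√25473/7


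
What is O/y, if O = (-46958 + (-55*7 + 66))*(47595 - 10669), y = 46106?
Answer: -872875251/23053 ≈ -37864.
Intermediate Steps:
O = -1745750502 (O = (-46958 + (-385 + 66))*36926 = (-46958 - 319)*36926 = -47277*36926 = -1745750502)
O/y = -1745750502/46106 = -1745750502*1/46106 = -872875251/23053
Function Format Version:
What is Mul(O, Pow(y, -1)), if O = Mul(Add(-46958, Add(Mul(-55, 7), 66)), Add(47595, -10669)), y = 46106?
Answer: Rational(-872875251, 23053) ≈ -37864.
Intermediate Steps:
O = -1745750502 (O = Mul(Add(-46958, Add(-385, 66)), 36926) = Mul(Add(-46958, -319), 36926) = Mul(-47277, 36926) = -1745750502)
Mul(O, Pow(y, -1)) = Mul(-1745750502, Pow(46106, -1)) = Mul(-1745750502, Rational(1, 46106)) = Rational(-872875251, 23053)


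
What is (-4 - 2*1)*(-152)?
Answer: 912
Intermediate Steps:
(-4 - 2*1)*(-152) = (-4 - 2)*(-152) = -6*(-152) = 912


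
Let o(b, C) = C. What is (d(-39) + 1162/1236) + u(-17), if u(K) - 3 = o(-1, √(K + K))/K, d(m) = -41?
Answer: -22903/618 - I*√34/17 ≈ -37.06 - 0.343*I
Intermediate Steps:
u(K) = 3 + √2/√K (u(K) = 3 + √(K + K)/K = 3 + √(2*K)/K = 3 + (√2*√K)/K = 3 + √2/√K)
(d(-39) + 1162/1236) + u(-17) = (-41 + 1162/1236) + (3 + √2/√(-17)) = (-41 + 1162*(1/1236)) + (3 + √2*(-I*√17/17)) = (-41 + 581/618) + (3 - I*√34/17) = -24757/618 + (3 - I*√34/17) = -22903/618 - I*√34/17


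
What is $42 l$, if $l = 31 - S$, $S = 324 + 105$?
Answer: $-16716$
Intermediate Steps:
$S = 429$
$l = -398$ ($l = 31 - 429 = -398$)
$42 l = 42 \left(-398\right) = -16716$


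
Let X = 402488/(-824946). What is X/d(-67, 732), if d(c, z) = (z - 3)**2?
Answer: -201244/219205063593 ≈ -9.1806e-7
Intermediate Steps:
X = -201244/412473 (X = 402488*(-1/824946) = -201244/412473 ≈ -0.48790)
d(c, z) = (-3 + z)**2
X/d(-67, 732) = -201244/(412473*(-3 + 732)**2) = -201244/(412473*(729**2)) = -201244/412473/531441 = -201244/412473*1/531441 = -201244/219205063593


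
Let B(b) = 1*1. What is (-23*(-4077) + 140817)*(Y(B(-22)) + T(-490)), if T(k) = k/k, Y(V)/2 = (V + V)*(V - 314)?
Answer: -293469588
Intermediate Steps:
B(b) = 1
Y(V) = 4*V*(-314 + V) (Y(V) = 2*((V + V)*(V - 314)) = 2*((2*V)*(-314 + V)) = 2*(2*V*(-314 + V)) = 4*V*(-314 + V))
T(k) = 1
(-23*(-4077) + 140817)*(Y(B(-22)) + T(-490)) = (-23*(-4077) + 140817)*(4*1*(-314 + 1) + 1) = (-1*(-93771) + 140817)*(4*1*(-313) + 1) = (93771 + 140817)*(-1252 + 1) = 234588*(-1251) = -293469588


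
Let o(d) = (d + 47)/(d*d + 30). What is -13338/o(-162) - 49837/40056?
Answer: 14037323535017/4606440 ≈ 3.0473e+6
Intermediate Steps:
o(d) = (47 + d)/(30 + d**2) (o(d) = (47 + d)/(d**2 + 30) = (47 + d)/(30 + d**2))
-13338/o(-162) - 49837/40056 = -13338*(30 + (-162)**2)/(47 - 162) - 49837/40056 = -13338/(-115/(30 + 26244)) - 49837*1/40056 = -13338/(-115/26274) - 49837/40056 = -13338*(-26274/115) - 49837/40056 = 350442612/115 - 49837/40056 = 14037323535017/4606440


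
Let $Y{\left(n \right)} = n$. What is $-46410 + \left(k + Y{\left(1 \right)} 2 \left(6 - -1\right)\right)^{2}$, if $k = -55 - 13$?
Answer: $-43494$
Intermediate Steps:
$k = -68$ ($k = -55 - 13 = -68$)
$-46410 + \left(k + Y{\left(1 \right)} 2 \left(6 - -1\right)\right)^{2} = -46410 + \left(-68 + 1 \cdot 2 \left(6 - -1\right)\right)^{2} = -46410 + \left(-68 + 2 \left(6 + 1\right)\right)^{2} = -46410 + \left(-68 + 2 \cdot 7\right)^{2} = -46410 + \left(-68 + 14\right)^{2} = -46410 + \left(-54\right)^{2} = -46410 + 2916 = -43494$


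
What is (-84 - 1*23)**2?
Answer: 11449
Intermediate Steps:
(-84 - 1*23)**2 = (-84 - 23)**2 = (-107)**2 = 11449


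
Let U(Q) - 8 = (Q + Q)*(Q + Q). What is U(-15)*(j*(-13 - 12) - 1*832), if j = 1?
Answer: -778156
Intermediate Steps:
U(Q) = 8 + 4*Q**2 (U(Q) = 8 + (Q + Q)*(Q + Q) = 8 + (2*Q)*(2*Q) = 8 + 4*Q**2)
U(-15)*(j*(-13 - 12) - 1*832) = (8 + 4*(-15)**2)*(1*(-13 - 12) - 1*832) = (8 + 4*225)*(1*(-25) - 832) = (8 + 900)*(-25 - 832) = 908*(-857) = -778156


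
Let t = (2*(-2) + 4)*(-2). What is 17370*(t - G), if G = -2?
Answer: 34740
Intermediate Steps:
t = 0 (t = (-4 + 4)*(-2) = 0*(-2) = 0)
17370*(t - G) = 17370*(0 - 1*(-2)) = 17370*(0 + 2) = 17370*2 = 34740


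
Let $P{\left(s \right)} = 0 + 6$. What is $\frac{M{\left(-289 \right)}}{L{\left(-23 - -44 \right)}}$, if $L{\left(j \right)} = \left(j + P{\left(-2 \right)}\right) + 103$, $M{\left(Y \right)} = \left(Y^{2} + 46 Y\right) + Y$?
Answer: $\frac{34969}{65} \approx 537.98$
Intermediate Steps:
$M{\left(Y \right)} = Y^{2} + 47 Y$
$P{\left(s \right)} = 6$
$L{\left(j \right)} = 109 + j$ ($L{\left(j \right)} = \left(j + 6\right) + 103 = \left(6 + j\right) + 103 = 109 + j$)
$\frac{M{\left(-289 \right)}}{L{\left(-23 - -44 \right)}} = \frac{\left(-289\right) \left(47 - 289\right)}{109 - -21} = \frac{\left(-289\right) \left(-242\right)}{109 + \left(-23 + 44\right)} = \frac{69938}{109 + 21} = \frac{69938}{130} = 69938 \cdot \frac{1}{130} = \frac{34969}{65}$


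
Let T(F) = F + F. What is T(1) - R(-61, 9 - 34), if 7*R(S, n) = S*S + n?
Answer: -526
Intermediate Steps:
T(F) = 2*F
R(S, n) = n/7 + S²/7 (R(S, n) = (S*S + n)/7 = (S² + n)/7 = (n + S²)/7 = n/7 + S²/7)
T(1) - R(-61, 9 - 34) = 2*1 - ((9 - 34)/7 + (⅐)*(-61)²) = 2 - ((⅐)*(-25) + (⅐)*3721) = 2 - (-25/7 + 3721/7) = 2 - 1*528 = 2 - 528 = -526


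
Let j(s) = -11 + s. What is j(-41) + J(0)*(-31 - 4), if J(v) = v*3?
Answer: -52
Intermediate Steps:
J(v) = 3*v
j(-41) + J(0)*(-31 - 4) = (-11 - 41) + (3*0)*(-31 - 4) = -52 + 0*(-35) = -52 + 0 = -52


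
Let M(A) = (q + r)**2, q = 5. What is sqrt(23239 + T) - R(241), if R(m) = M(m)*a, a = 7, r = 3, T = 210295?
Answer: -448 + 7*sqrt(4766) ≈ 35.254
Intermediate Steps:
M(A) = 64 (M(A) = (5 + 3)**2 = 8**2 = 64)
R(m) = 448 (R(m) = 64*7 = 448)
sqrt(23239 + T) - R(241) = sqrt(23239 + 210295) - 1*448 = sqrt(233534) - 448 = 7*sqrt(4766) - 448 = -448 + 7*sqrt(4766)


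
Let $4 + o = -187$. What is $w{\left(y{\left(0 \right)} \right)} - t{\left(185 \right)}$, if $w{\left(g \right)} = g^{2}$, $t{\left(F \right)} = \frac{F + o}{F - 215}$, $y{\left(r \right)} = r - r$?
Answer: $- \frac{1}{5} \approx -0.2$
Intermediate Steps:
$o = -191$ ($o = -4 - 187 = -191$)
$y{\left(r \right)} = 0$
$t{\left(F \right)} = \frac{-191 + F}{-215 + F}$ ($t{\left(F \right)} = \frac{F - 191}{F - 215} = \frac{-191 + F}{-215 + F}$)
$w{\left(y{\left(0 \right)} \right)} - t{\left(185 \right)} = 0^{2} - \frac{-191 + 185}{-215 + 185} = 0 - \frac{1}{-30} \left(-6\right) = 0 - \left(- \frac{1}{30}\right) \left(-6\right) = 0 - \frac{1}{5} = - \frac{1}{5}$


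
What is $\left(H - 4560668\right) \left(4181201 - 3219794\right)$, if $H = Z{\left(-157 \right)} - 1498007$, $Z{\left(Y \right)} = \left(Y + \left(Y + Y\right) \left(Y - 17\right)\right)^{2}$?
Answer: $2847594052551762$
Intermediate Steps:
$Z{\left(Y \right)} = \left(Y + 2 Y \left(-17 + Y\right)\right)^{2}$
$H = 2966463434$ ($H = \left(-157\right)^{2} \left(-33 + 2 \left(-157\right)\right)^{2} - 1498007 = 24649 \left(-33 - 314\right)^{2} - 1498007 = 24649 \left(-347\right)^{2} - 1498007 = 24649 \cdot 120409 - 1498007 = 2967961441 - 1498007 = 2966463434$)
$\left(H - 4560668\right) \left(4181201 - 3219794\right) = \left(2966463434 - 4560668\right) \left(4181201 - 3219794\right) = 2961902766 \cdot 961407 = 2847594052551762$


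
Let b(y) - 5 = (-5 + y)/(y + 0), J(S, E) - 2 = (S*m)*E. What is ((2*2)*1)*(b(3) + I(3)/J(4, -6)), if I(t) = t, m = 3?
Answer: 1802/105 ≈ 17.162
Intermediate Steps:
J(S, E) = 2 + 3*E*S (J(S, E) = 2 + (S*3)*E = 2 + (3*S)*E = 2 + 3*E*S)
b(y) = 5 + (-5 + y)/y (b(y) = 5 + (-5 + y)/(y + 0) = 5 + (-5 + y)/y)
((2*2)*1)*(b(3) + I(3)/J(4, -6)) = ((2*2)*1)*((6 - 5/3) + 3/(2 + 3*(-6)*4)) = (4*1)*((6 - 5*⅓) + 3/(2 - 72)) = 4*((6 - 5/3) + 3/(-70)) = 4*(13/3 + 3*(-1/70)) = 4*(13/3 - 3/70) = 4*(901/210) = 1802/105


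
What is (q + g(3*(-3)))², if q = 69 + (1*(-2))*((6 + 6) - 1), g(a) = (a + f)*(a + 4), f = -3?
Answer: 11449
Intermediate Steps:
g(a) = (-3 + a)*(4 + a) (g(a) = (a - 3)*(a + 4) = (-3 + a)*(4 + a))
q = 47 (q = 69 - 2*(12 - 1) = 69 - 2*11 = 69 - 22 = 47)
(q + g(3*(-3)))² = (47 + (-12 + 3*(-3) + (3*(-3))²))² = (47 + (-12 - 9 + (-9)²))² = (47 + (-12 - 9 + 81))² = (47 + 60)² = 107² = 11449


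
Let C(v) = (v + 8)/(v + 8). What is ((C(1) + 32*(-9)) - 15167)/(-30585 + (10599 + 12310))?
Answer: 7727/3838 ≈ 2.0133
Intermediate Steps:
C(v) = 1 (C(v) = (8 + v)/(8 + v) = 1)
((C(1) + 32*(-9)) - 15167)/(-30585 + (10599 + 12310)) = ((1 + 32*(-9)) - 15167)/(-30585 + (10599 + 12310)) = ((1 - 288) - 15167)/(-30585 + 22909) = (-287 - 15167)/(-7676) = -15454*(-1/7676) = 7727/3838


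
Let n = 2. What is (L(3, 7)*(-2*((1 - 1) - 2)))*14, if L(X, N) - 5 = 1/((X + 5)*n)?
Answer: 567/2 ≈ 283.50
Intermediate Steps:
L(X, N) = 5 + 1/(2*(5 + X)) (L(X, N) = 5 + 1/((X + 5)*2) = 5 + (½)/(5 + X) = 5 + 1/(2*(5 + X)))
(L(3, 7)*(-2*((1 - 1) - 2)))*14 = (((51 + 10*3)/(2*(5 + 3)))*(-2*((1 - 1) - 2)))*14 = (((½)*(51 + 30)/8)*(-2*(0 - 2)))*14 = (((½)*(⅛)*81)*(-2*(-2)))*14 = ((81/16)*4)*14 = (81/4)*14 = 567/2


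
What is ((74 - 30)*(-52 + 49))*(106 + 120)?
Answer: -29832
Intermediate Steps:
((74 - 30)*(-52 + 49))*(106 + 120) = (44*(-3))*226 = -132*226 = -29832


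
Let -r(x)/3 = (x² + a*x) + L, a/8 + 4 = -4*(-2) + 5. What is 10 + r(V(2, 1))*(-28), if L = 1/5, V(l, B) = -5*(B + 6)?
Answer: -543766/5 ≈ -1.0875e+5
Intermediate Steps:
a = 72 (a = -32 + 8*(-4*(-2) + 5) = -32 + 8*(8 + 5) = -32 + 8*13 = -32 + 104 = 72)
V(l, B) = -30 - 5*B (V(l, B) = -5*(6 + B) = -30 - 5*B)
L = ⅕ ≈ 0.20000
r(x) = -⅗ - 216*x - 3*x² (r(x) = -3*((x² + 72*x) + ⅕) = -3*(⅕ + x² + 72*x) = -⅗ - 216*x - 3*x²)
10 + r(V(2, 1))*(-28) = 10 + (-⅗ - 216*(-30 - 5*1) - 3*(-30 - 5*1)²)*(-28) = 10 + (-⅗ - 216*(-30 - 5) - 3*(-30 - 5)²)*(-28) = 10 + (-⅗ - 216*(-35) - 3*(-35)²)*(-28) = 10 + (-⅗ + 7560 - 3*1225)*(-28) = 10 + (-⅗ + 7560 - 3675)*(-28) = 10 + (19422/5)*(-28) = 10 - 543816/5 = -543766/5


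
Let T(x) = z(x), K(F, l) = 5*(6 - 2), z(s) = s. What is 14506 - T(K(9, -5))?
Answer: 14486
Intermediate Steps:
K(F, l) = 20 (K(F, l) = 5*4 = 20)
T(x) = x
14506 - T(K(9, -5)) = 14506 - 1*20 = 14506 - 20 = 14486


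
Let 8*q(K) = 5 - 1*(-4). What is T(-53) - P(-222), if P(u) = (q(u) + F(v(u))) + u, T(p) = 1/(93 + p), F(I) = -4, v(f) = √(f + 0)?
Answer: 2249/10 ≈ 224.90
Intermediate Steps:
v(f) = √f
q(K) = 9/8 (q(K) = (5 - 1*(-4))/8 = (5 + 4)/8 = (⅛)*9 = 9/8)
P(u) = -23/8 + u (P(u) = (9/8 - 4) + u = -23/8 + u)
T(-53) - P(-222) = 1/(93 - 53) - (-23/8 - 222) = 1/40 - 1*(-1799/8) = 1/40 + 1799/8 = 2249/10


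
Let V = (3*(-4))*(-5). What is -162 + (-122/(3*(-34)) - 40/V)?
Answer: -2745/17 ≈ -161.47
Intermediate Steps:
V = 60 (V = -12*(-5) = 60)
-162 + (-122/(3*(-34)) - 40/V) = -162 + (-122/(3*(-34)) - 40/60) = -162 + (-122/(-102) - 40*1/60) = -162 + (-122*(-1/102) - ⅔) = -162 + (61/51 - ⅔) = -162 + 9/17 = -2745/17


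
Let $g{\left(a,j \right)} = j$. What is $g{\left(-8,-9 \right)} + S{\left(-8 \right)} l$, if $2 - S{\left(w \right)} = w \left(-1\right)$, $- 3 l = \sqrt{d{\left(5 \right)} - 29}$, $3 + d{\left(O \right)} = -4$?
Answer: $-9 + 12 i \approx -9.0 + 12.0 i$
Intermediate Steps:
$d{\left(O \right)} = -7$ ($d{\left(O \right)} = -3 - 4 = -7$)
$l = - 2 i$ ($l = - \frac{\sqrt{-7 - 29}}{3} = - \frac{\sqrt{-36}}{3} = - \frac{6 i}{3} = - 2 i \approx - 2.0 i$)
$S{\left(w \right)} = 2 + w$ ($S{\left(w \right)} = 2 - w \left(-1\right) = 2 - - w = 2 + w$)
$g{\left(-8,-9 \right)} + S{\left(-8 \right)} l = -9 + \left(2 - 8\right) \left(- 2 i\right) = -9 - 6 \left(- 2 i\right) = -9 + 12 i$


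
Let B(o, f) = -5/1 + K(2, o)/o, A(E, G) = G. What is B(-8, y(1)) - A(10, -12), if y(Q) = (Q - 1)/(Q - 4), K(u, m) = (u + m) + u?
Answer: 15/2 ≈ 7.5000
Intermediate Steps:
K(u, m) = m + 2*u (K(u, m) = (m + u) + u = m + 2*u)
y(Q) = (-1 + Q)/(-4 + Q)
B(o, f) = -5 + (4 + o)/o (B(o, f) = -5/1 + (o + 2*2)/o = -5*1 + (o + 4)/o = -5 + (4 + o)/o)
B(-8, y(1)) - A(10, -12) = (-4 + 4/(-8)) - 1*(-12) = (-4 + 4*(-1/8)) + 12 = (-4 - 1/2) + 12 = -9/2 + 12 = 15/2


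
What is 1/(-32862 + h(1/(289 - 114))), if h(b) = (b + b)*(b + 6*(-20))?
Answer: -30625/1006440748 ≈ -3.0429e-5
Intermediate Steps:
h(b) = 2*b*(-120 + b) (h(b) = (2*b)*(b - 120) = (2*b)*(-120 + b) = 2*b*(-120 + b))
1/(-32862 + h(1/(289 - 114))) = 1/(-32862 + 2*(-120 + 1/(289 - 114))/(289 - 114)) = 1/(-32862 + 2*(-120 + 1/175)/175) = 1/(-32862 + 2*(1/175)*(-120 + 1/175)) = 1/(-32862 + 2*(1/175)*(-20999/175)) = 1/(-32862 - 41998/30625) = 1/(-1006440748/30625) = -30625/1006440748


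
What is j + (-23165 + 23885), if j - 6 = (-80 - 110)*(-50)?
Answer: 10226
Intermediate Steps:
j = 9506 (j = 6 + (-80 - 110)*(-50) = 6 - 190*(-50) = 6 + 9500 = 9506)
j + (-23165 + 23885) = 9506 + (-23165 + 23885) = 9506 + 720 = 10226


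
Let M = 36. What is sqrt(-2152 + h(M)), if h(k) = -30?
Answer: I*sqrt(2182) ≈ 46.712*I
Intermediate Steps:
sqrt(-2152 + h(M)) = sqrt(-2152 - 30) = sqrt(-2182) = I*sqrt(2182)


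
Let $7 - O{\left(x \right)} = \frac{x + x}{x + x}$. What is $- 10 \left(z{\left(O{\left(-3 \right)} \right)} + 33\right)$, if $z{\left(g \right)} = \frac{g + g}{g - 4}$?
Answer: $-390$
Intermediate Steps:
$O{\left(x \right)} = 6$ ($O{\left(x \right)} = 7 - \frac{x + x}{x + x} = 7 - \frac{2 x}{2 x} = 7 - 2 x \frac{1}{2 x} = 7 - 1 = 6$)
$z{\left(g \right)} = \frac{2 g}{-4 + g}$
$- 10 \left(z{\left(O{\left(-3 \right)} \right)} + 33\right) = - 10 \left(2 \cdot 6 \frac{1}{-4 + 6} + 33\right) = - 10 \left(2 \cdot 6 \cdot \frac{1}{2} + 33\right) = - 10 \left(6 + 33\right) = - 10 \cdot 39 = \left(-1\right) 390 = -390$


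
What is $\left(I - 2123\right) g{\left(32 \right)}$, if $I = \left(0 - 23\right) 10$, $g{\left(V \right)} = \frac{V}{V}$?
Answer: $-2353$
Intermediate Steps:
$g{\left(V \right)} = 1$
$I = -230$ ($I = \left(-23\right) 10 = -230$)
$\left(I - 2123\right) g{\left(32 \right)} = \left(-230 - 2123\right) 1 = \left(-2353\right) 1 = -2353$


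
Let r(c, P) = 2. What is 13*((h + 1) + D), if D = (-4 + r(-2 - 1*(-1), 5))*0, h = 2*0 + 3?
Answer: 52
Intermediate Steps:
h = 3 (h = 0 + 3 = 3)
D = 0 (D = (-4 + 2)*0 = -2*0 = 0)
13*((h + 1) + D) = 13*((3 + 1) + 0) = 13*(4 + 0) = 13*4 = 52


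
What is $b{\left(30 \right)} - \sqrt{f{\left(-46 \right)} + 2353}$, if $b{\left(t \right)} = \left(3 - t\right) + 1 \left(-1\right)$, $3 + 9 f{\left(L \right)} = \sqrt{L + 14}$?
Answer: $-28 - \frac{\sqrt{21174 + 4 i \sqrt{2}}}{3} \approx -76.504 - 0.0064792 i$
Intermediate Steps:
$f{\left(L \right)} = - \frac{1}{3} + \frac{\sqrt{14 + L}}{9}$ ($f{\left(L \right)} = - \frac{1}{3} + \frac{\sqrt{L + 14}}{9} = - \frac{1}{3} + \frac{\sqrt{14 + L}}{9}$)
$b{\left(t \right)} = 2 - t$ ($b{\left(t \right)} = \left(3 - t\right) - 1 = 2 - t$)
$b{\left(30 \right)} - \sqrt{f{\left(-46 \right)} + 2353} = \left(2 - 30\right) - \sqrt{\left(- \frac{1}{3} + \frac{\sqrt{14 - 46}}{9}\right) + 2353} = \left(2 - 30\right) - \sqrt{\left(- \frac{1}{3} + \frac{\sqrt{-32}}{9}\right) + 2353} = -28 - \sqrt{\left(- \frac{1}{3} + \frac{4 i \sqrt{2}}{9}\right) + 2353} = -28 - \sqrt{\frac{7058}{3} + \frac{4 i \sqrt{2}}{9}}$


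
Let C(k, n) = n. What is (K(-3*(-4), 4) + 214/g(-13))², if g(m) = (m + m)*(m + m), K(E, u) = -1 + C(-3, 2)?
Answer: 198025/114244 ≈ 1.7334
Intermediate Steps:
K(E, u) = 1 (K(E, u) = -1 + 2 = 1)
g(m) = 4*m² (g(m) = (2*m)*(2*m) = 4*m²)
(K(-3*(-4), 4) + 214/g(-13))² = (1 + 214/((4*(-13)²)))² = (1 + 214/((4*169)))² = (1 + 214/676)² = (1 + 214*(1/676))² = (1 + 107/338)² = (445/338)² = 198025/114244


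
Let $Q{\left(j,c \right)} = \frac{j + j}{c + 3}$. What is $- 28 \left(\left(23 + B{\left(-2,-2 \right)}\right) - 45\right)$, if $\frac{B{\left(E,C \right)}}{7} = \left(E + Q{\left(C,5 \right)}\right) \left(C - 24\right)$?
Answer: $-12124$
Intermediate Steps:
$Q{\left(j,c \right)} = \frac{2 j}{3 + c}$
$B{\left(E,C \right)} = 7 \left(-24 + C\right) \left(E + \frac{C}{4}\right)$ ($B{\left(E,C \right)} = 7 \left(E + \frac{2 C}{3 + 5}\right) \left(C - 24\right) = 7 \left(E + \frac{2 C}{8}\right) \left(-24 + C\right) = 7 \left(E + 2 C \frac{1}{8}\right) \left(-24 + C\right) = 7 \left(E + \frac{C}{4}\right) \left(-24 + C\right) = 7 \left(-24 + C\right) \left(E + \frac{C}{4}\right)$)
$- 28 \left(\left(23 + B{\left(-2,-2 \right)}\right) - 45\right) = - 28 \left(\left(23 + \left(\left(-168\right) \left(-2\right) - -84 + \frac{7 \left(-2\right)^{2}}{4} + 7 \left(-2\right) \left(-2\right)\right)\right) - 45\right) = - 28 \left(\left(23 + \left(336 + 84 + \frac{7}{4} \cdot 4 + 28\right)\right) - 45\right) = - 28 \left(\left(23 + \left(336 + 84 + 7 + 28\right)\right) - 45\right) = - 28 \left(\left(23 + 455\right) - 45\right) = - 28 \left(478 - 45\right) = \left(-28\right) 433 = -12124$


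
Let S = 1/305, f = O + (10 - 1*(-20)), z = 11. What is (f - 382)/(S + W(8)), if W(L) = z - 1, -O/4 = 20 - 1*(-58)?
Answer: -202520/3051 ≈ -66.378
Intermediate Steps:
O = -312 (O = -4*(20 - 1*(-58)) = -4*(20 + 58) = -4*78 = -312)
W(L) = 10 (W(L) = 11 - 1 = 10)
f = -282 (f = -312 + (10 - 1*(-20)) = -312 + (10 + 20) = -312 + 30 = -282)
S = 1/305 ≈ 0.0032787
(f - 382)/(S + W(8)) = (-282 - 382)/(1/305 + 10) = -664/3051/305 = -664*305/3051 = -202520/3051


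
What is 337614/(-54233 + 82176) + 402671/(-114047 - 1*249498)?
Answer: 111486045877/10158537935 ≈ 10.975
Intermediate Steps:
337614/(-54233 + 82176) + 402671/(-114047 - 1*249498) = 337614/27943 + 402671/(-114047 - 249498) = 337614*(1/27943) + 402671/(-363545) = 337614/27943 + 402671*(-1/363545) = 337614/27943 - 402671/363545 = 111486045877/10158537935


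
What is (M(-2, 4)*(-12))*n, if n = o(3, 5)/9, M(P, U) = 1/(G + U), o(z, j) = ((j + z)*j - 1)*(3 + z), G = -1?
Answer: -104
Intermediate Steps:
o(z, j) = (-1 + j*(j + z))*(3 + z) (o(z, j) = (j*(j + z) - 1)*(3 + z) = (-1 + j*(j + z))*(3 + z))
M(P, U) = 1/(-1 + U)
n = 26 (n = (-3 - 1*3 + 3*5**2 + 5*3**2 + 3*5**2 + 3*5*3)/9 = (-3 - 3 + 3*25 + 5*9 + 3*25 + 45)*(1/9) = (-3 - 3 + 75 + 45 + 75 + 45)*(1/9) = 234*(1/9) = 26)
(M(-2, 4)*(-12))*n = (-12/(-1 + 4))*26 = (-12/3)*26 = ((1/3)*(-12))*26 = -4*26 = -104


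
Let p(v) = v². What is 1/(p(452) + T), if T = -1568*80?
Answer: 1/78864 ≈ 1.2680e-5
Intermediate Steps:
T = -125440
1/(p(452) + T) = 1/(452² - 125440) = 1/(204304 - 125440) = 1/78864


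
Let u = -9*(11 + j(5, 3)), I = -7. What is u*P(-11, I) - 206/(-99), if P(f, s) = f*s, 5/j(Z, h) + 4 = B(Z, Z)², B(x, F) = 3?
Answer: -823078/99 ≈ -8313.9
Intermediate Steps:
j(Z, h) = 1 (j(Z, h) = 5/(-4 + 3²) = 5/(-4 + 9) = 5/5 = 5*(⅕) = 1)
u = -108 (u = -9*(11 + 1) = -9*12 = -108)
u*P(-11, I) - 206/(-99) = -(-1188)*(-7) - 206/(-99) = -108*77 - 206*(-1/99) = -8316 + 206/99 = -823078/99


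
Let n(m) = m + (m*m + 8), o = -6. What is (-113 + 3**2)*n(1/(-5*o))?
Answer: -188006/225 ≈ -835.58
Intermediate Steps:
n(m) = 8 + m + m**2 (n(m) = m + (m**2 + 8) = m + (8 + m**2) = 8 + m + m**2)
(-113 + 3**2)*n(1/(-5*o)) = (-113 + 3**2)*(8 + 1/(-5*(-6)) + (1/(-5*(-6)))**2) = (-113 + 9)*(8 + 1/30 + (1/30)**2) = -104*(8 + 1/30 + (1/30)**2) = -104*(8 + 1/30 + 1/900) = -104*7231/900 = -188006/225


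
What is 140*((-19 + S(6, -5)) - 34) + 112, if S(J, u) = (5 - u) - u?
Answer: -5208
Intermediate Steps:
S(J, u) = 5 - 2*u
140*((-19 + S(6, -5)) - 34) + 112 = 140*((-19 + (5 - 2*(-5))) - 34) + 112 = 140*((-19 + (5 + 10)) - 34) + 112 = 140*((-19 + 15) - 34) + 112 = 140*(-4 - 34) + 112 = 140*(-38) + 112 = -5320 + 112 = -5208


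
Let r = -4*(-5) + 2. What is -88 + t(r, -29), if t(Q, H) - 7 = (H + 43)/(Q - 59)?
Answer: -3011/37 ≈ -81.378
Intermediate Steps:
r = 22 (r = 20 + 2 = 22)
t(Q, H) = 7 + (43 + H)/(-59 + Q) (t(Q, H) = 7 + (H + 43)/(Q - 59) = 7 + (43 + H)/(-59 + Q))
-88 + t(r, -29) = -88 + (-370 - 29 + 7*22)/(-59 + 22) = -88 + (-370 - 29 + 154)/(-37) = -88 - 1/37*(-245) = -88 + 245/37 = -3011/37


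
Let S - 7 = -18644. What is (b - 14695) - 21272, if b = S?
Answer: -54604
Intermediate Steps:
S = -18637 (S = 7 - 18644 = -18637)
b = -18637
(b - 14695) - 21272 = (-18637 - 14695) - 21272 = -33332 - 21272 = -54604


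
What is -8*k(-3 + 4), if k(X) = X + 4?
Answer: -40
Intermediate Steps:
k(X) = 4 + X
-8*k(-3 + 4) = -8*(4 + (-3 + 4)) = -8*(4 + 1) = -8*5 = -40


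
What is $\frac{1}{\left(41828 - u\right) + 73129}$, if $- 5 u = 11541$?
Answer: $\frac{5}{586326} \approx 8.5277 \cdot 10^{-6}$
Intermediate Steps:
$u = - \frac{11541}{5}$ ($u = \left(- \frac{1}{5}\right) 11541 = - \frac{11541}{5} \approx -2308.2$)
$\frac{1}{\left(41828 - u\right) + 73129} = \frac{1}{\left(41828 - - \frac{11541}{5}\right) + 73129} = \frac{1}{\left(41828 + \frac{11541}{5}\right) + 73129} = \frac{1}{\frac{220681}{5} + 73129} = \frac{1}{\frac{586326}{5}} = \frac{5}{586326}$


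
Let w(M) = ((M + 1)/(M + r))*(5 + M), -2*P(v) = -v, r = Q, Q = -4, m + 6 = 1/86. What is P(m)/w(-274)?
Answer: 71585/6315582 ≈ 0.011335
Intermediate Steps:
m = -515/86 (m = -6 + 1/86 = -515/86 ≈ -5.9884)
r = -4
P(v) = v/2 (P(v) = -(-1)*v/2 = v/2)
w(M) = (1 + M)*(5 + M)/(-4 + M) (w(M) = ((M + 1)/(M - 4))*(5 + M) = ((1 + M)/(-4 + M))*(5 + M) = (1 + M)*(5 + M)/(-4 + M))
P(m)/w(-274) = ((1/2)*(-515/86))/(((5 + (-274)**2 + 6*(-274))/(-4 - 274))) = -515*(-278/(5 + 75076 - 1644))/172 = -515/(172*((-1/278*73437))) = -515/(172*(-73437/278)) = -515/172*(-278/73437) = 71585/6315582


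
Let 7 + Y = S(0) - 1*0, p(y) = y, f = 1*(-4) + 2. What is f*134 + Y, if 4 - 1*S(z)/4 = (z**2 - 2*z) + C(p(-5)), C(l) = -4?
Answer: -243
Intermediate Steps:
f = -2 (f = -4 + 2 = -2)
S(z) = 32 - 4*z**2 + 8*z (S(z) = 16 - 4*((z**2 - 2*z) - 4) = 16 - 4*(-4 + z**2 - 2*z) = 16 + (16 - 4*z**2 + 8*z) = 32 - 4*z**2 + 8*z)
Y = 25 (Y = -7 + ((32 - 4*0**2 + 8*0) - 1*0) = -7 + ((32 - 4*0 + 0) + 0) = -7 + ((32 + 0 + 0) + 0) = -7 + (32 + 0) = -7 + 32 = 25)
f*134 + Y = -2*134 + 25 = -268 + 25 = -243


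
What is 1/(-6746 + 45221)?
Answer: 1/38475 ≈ 2.5991e-5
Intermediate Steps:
1/(-6746 + 45221) = 1/38475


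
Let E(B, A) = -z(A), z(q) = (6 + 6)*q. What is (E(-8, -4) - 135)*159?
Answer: -13833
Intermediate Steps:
z(q) = 12*q
E(B, A) = -12*A
(E(-8, -4) - 135)*159 = (-12*(-4) - 135)*159 = (48 - 135)*159 = -87*159 = -13833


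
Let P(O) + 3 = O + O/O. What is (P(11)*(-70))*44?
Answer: -27720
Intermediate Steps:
P(O) = -2 + O (P(O) = -3 + (O + O/O) = -3 + (O + 1) = -3 + (1 + O) = -2 + O)
(P(11)*(-70))*44 = ((-2 + 11)*(-70))*44 = (9*(-70))*44 = -630*44 = -27720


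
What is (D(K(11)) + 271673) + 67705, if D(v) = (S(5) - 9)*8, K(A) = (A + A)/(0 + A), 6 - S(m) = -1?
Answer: 339362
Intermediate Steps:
S(m) = 7 (S(m) = 6 - 1*(-1) = 6 + 1 = 7)
K(A) = 2 (K(A) = (2*A)/A = 2)
D(v) = -16 (D(v) = (7 - 9)*8 = -2*8 = -16)
(D(K(11)) + 271673) + 67705 = (-16 + 271673) + 67705 = 271657 + 67705 = 339362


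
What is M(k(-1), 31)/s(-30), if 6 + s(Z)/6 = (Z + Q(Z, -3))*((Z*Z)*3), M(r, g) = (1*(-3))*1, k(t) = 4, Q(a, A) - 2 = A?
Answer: 1/167412 ≈ 5.9733e-6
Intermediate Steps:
Q(a, A) = 2 + A
M(r, g) = -3 (M(r, g) = -3*1 = -3)
s(Z) = -36 + 18*Z**2*(-1 + Z) (s(Z) = -36 + 6*((Z + (2 - 3))*((Z*Z)*3)) = -36 + 6*((Z - 1)*(Z**2*3)) = -36 + 6*((-1 + Z)*(3*Z**2)) = -36 + 6*(3*Z**2*(-1 + Z)) = -36 + 18*Z**2*(-1 + Z))
M(k(-1), 31)/s(-30) = -3/(-36 - 18*(-30)**2 + 18*(-30)**3) = -3/(-36 - 18*900 + 18*(-27000)) = -3/(-36 - 16200 - 486000) = -3/(-502236) = -3*(-1/502236) = 1/167412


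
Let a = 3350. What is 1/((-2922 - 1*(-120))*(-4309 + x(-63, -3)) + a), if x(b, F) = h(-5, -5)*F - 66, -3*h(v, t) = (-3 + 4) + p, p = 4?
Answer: 1/12248090 ≈ 8.1645e-8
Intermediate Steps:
h(v, t) = -5/3 (h(v, t) = -((-3 + 4) + 4)/3 = -(1 + 4)/3 = -⅓*5 = -5/3)
x(b, F) = -66 - 5*F/3 (x(b, F) = -5*F/3 - 66 = -66 - 5*F/3)
1/((-2922 - 1*(-120))*(-4309 + x(-63, -3)) + a) = 1/((-2922 - 1*(-120))*(-4309 + (-66 - 5/3*(-3))) + 3350) = 1/((-2922 + 120)*(-4309 + (-66 + 5)) + 3350) = 1/(-2802*(-4309 - 61) + 3350) = 1/(-2802*(-4370) + 3350) = 1/(12244740 + 3350) = 1/12248090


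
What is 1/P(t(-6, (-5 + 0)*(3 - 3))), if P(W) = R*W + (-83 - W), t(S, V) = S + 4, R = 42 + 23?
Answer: -1/211 ≈ -0.0047393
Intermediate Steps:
R = 65
t(S, V) = 4 + S
P(W) = -83 + 64*W (P(W) = 65*W + (-83 - W) = -83 + 64*W)
1/P(t(-6, (-5 + 0)*(3 - 3))) = 1/(-83 + 64*(4 - 6)) = 1/(-83 + 64*(-2)) = 1/(-83 - 128) = 1/(-211) = -1/211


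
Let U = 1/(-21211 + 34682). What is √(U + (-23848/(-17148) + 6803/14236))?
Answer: √315757499736947201523705/411065759886 ≈ 1.3670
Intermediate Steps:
U = 1/13471 ≈ 7.4234e-5
√(U + (-23848/(-17148) + 6803/14236)) = √(1/13471 + (-23848/(-17148) + 6803/14236)) = √(1/13471 + (-23848*(-1/17148) + 6803*(1/14236))) = √(1/13471 + (5962/4287 + 6803/14236)) = √(1/13471 + 114039493/61029732) = √(1536287039935/822131519772) = √315757499736947201523705/411065759886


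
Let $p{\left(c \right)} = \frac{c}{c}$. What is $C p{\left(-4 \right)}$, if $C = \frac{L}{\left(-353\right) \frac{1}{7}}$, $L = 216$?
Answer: $- \frac{1512}{353} \approx -4.2833$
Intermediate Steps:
$p{\left(c \right)} = 1$
$C = - \frac{1512}{353}$ ($C = \frac{216}{\left(-353\right) \frac{1}{7}} = \frac{216}{- \frac{353}{7}} = 216 \left(- \frac{7}{353}\right) = - \frac{1512}{353} \approx -4.2833$)
$C p{\left(-4 \right)} = \left(- \frac{1512}{353}\right) 1 = - \frac{1512}{353}$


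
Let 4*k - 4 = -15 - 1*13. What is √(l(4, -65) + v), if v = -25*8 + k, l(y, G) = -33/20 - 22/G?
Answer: 3*I*√389285/130 ≈ 14.398*I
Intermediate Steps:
k = -6 (k = 1 + (-15 - 1*13)/4 = 1 + (-15 - 13)/4 = 1 + (¼)*(-28) = 1 - 7 = -6)
l(y, G) = -33/20 - 22/G (l(y, G) = -33*1/20 - 22/G = -33/20 - 22/G)
v = -206 (v = -25*8 - 6 = -200 - 6 = -206)
√(l(4, -65) + v) = √((-33/20 - 22/(-65)) - 206) = √((-33/20 - 22*(-1/65)) - 206) = √((-33/20 + 22/65) - 206) = √(-341/260 - 206) = √(-53901/260) = 3*I*√389285/130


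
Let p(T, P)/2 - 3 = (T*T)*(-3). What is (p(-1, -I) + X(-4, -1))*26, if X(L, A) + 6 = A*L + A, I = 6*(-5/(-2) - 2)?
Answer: -78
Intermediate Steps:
I = 3 (I = 6*(-5*(-½) - 2) = 6*(5/2 - 2) = 6*(½) = 3)
X(L, A) = -6 + A + A*L (X(L, A) = -6 + (A*L + A) = -6 + (A + A*L) = -6 + A + A*L)
p(T, P) = 6 - 6*T² (p(T, P) = 6 + 2*((T*T)*(-3)) = 6 + 2*(T²*(-3)) = 6 + 2*(-3*T²) = 6 - 6*T²)
(p(-1, -I) + X(-4, -1))*26 = ((6 - 6*(-1)²) + (-6 - 1 - 1*(-4)))*26 = ((6 - 6*1) + (-6 - 1 + 4))*26 = ((6 - 6) - 3)*26 = (0 - 3)*26 = -3*26 = -78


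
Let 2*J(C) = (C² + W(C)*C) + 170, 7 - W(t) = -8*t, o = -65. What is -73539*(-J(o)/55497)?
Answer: 462560310/18499 ≈ 25005.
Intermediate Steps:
W(t) = 7 + 8*t (W(t) = 7 - (-8)*t = 7 + 8*t)
J(C) = 85 + C²/2 + C*(7 + 8*C)/2 (J(C) = ((C² + (7 + 8*C)*C) + 170)/2 = ((C² + C*(7 + 8*C)) + 170)/2 = (170 + C² + C*(7 + 8*C))/2 = 85 + C²/2 + C*(7 + 8*C)/2)
-73539*(-J(o)/55497) = -73539/((-55497/(85 + (7/2)*(-65) + (9/2)*(-65)²))) = -73539/((-55497/(85 - 455/2 + (9/2)*4225))) = -73539/((-55497/(85 - 455/2 + 38025/2))) = -73539/((-55497/18870)) = -73539/((-55497*1/18870)) = -73539/(-18499/6290) = -73539*(-6290/18499) = 462560310/18499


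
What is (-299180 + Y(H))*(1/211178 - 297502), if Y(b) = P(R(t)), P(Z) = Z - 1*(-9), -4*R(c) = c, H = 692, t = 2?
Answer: 37591423934222765/422356 ≈ 8.9004e+10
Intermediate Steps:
R(c) = -c/4
P(Z) = 9 + Z (P(Z) = Z + 9 = 9 + Z)
Y(b) = 17/2 (Y(b) = 9 - 1/4*2 = 9 - 1/2 = 17/2)
(-299180 + Y(H))*(1/211178 - 297502) = (-299180 + 17/2)*(1/211178 - 297502) = -598343*(1/211178 - 297502)/2 = -598343/2*(-62825877355/211178) = 37591423934222765/422356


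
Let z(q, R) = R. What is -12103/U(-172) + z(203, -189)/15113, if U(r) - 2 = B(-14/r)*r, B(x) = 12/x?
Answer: 178120409/383200910 ≈ 0.46482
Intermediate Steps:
U(r) = 2 - 6*r²/7 (U(r) = 2 + (12/((-14/r)))*r = 2 + (12*(-r/14))*r = 2 + (-6*r/7)*r = 2 - 6*r²/7)
-12103/U(-172) + z(203, -189)/15113 = -12103/(2 - 6/7*(-172)²) - 189/15113 = -12103/(2 - 6/7*29584) - 189*1/15113 = -12103/(2 - 177504/7) - 27/2159 = -12103/(-177490/7) - 27/2159 = -12103*(-7/177490) - 27/2159 = 84721/177490 - 27/2159 = 178120409/383200910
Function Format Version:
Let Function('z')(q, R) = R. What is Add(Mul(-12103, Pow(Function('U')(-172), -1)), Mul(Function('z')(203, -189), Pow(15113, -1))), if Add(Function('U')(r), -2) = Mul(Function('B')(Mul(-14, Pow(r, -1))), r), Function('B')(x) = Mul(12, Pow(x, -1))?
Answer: Rational(178120409, 383200910) ≈ 0.46482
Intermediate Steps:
Function('U')(r) = Add(2, Mul(Rational(-6, 7), Pow(r, 2))) (Function('U')(r) = Add(2, Mul(Mul(12, Pow(Mul(-14, Pow(r, -1)), -1)), r)) = Add(2, Mul(Mul(12, Mul(Rational(-1, 14), r)), r)) = Add(2, Mul(Mul(Rational(-6, 7), r), r)) = Add(2, Mul(Rational(-6, 7), Pow(r, 2))))
Add(Mul(-12103, Pow(Function('U')(-172), -1)), Mul(Function('z')(203, -189), Pow(15113, -1))) = Add(Mul(-12103, Pow(Add(2, Mul(Rational(-6, 7), Pow(-172, 2))), -1)), Mul(-189, Pow(15113, -1))) = Add(Mul(-12103, Pow(Add(2, Mul(Rational(-6, 7), 29584)), -1)), Mul(-189, Rational(1, 15113))) = Add(Mul(-12103, Pow(Add(2, Rational(-177504, 7)), -1)), Rational(-27, 2159)) = Add(Mul(-12103, Pow(Rational(-177490, 7), -1)), Rational(-27, 2159)) = Add(Mul(-12103, Rational(-7, 177490)), Rational(-27, 2159)) = Add(Rational(84721, 177490), Rational(-27, 2159)) = Rational(178120409, 383200910)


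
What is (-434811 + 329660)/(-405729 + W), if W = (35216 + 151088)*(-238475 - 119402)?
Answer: 105151/66674322337 ≈ 1.5771e-6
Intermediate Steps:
W = -66673916608 (W = 186304*(-357877) = -66673916608)
(-434811 + 329660)/(-405729 + W) = (-434811 + 329660)/(-405729 - 66673916608) = -105151/(-66674322337) = -105151*(-1/66674322337) = 105151/66674322337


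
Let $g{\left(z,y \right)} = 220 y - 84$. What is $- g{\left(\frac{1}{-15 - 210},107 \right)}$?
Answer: $-23456$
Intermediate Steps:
$g{\left(z,y \right)} = -84 + 220 y$
$- g{\left(\frac{1}{-15 - 210},107 \right)} = - (-84 + 220 \cdot 107) = - (-84 + 23540) = \left(-1\right) 23456 = -23456$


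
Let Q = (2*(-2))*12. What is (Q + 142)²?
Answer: 8836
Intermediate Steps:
Q = -48 (Q = -4*12 = -48)
(Q + 142)² = (-48 + 142)² = 94² = 8836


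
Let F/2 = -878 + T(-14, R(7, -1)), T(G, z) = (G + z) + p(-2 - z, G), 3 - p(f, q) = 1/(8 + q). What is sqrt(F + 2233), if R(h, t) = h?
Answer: 8*sqrt(66)/3 ≈ 21.664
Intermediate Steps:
p(f, q) = 3 - 1/(8 + q)
T(G, z) = G + z + (23 + 3*G)/(8 + G) (T(G, z) = (G + z) + (23 + 3*G)/(8 + G) = G + z + (23 + 3*G)/(8 + G))
F = -5291/3 (F = 2*(-878 + (23 + 3*(-14) + (8 - 14)*(-14 + 7))/(8 - 14)) = 2*(-878 + (23 - 42 - 6*(-7))/(-6)) = 2*(-878 - (23 - 42 + 42)/6) = 2*(-878 - 1/6*23) = 2*(-878 - 23/6) = 2*(-5291/6) = -5291/3 ≈ -1763.7)
sqrt(F + 2233) = sqrt(-5291/3 + 2233) = sqrt(1408/3) = 8*sqrt(66)/3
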